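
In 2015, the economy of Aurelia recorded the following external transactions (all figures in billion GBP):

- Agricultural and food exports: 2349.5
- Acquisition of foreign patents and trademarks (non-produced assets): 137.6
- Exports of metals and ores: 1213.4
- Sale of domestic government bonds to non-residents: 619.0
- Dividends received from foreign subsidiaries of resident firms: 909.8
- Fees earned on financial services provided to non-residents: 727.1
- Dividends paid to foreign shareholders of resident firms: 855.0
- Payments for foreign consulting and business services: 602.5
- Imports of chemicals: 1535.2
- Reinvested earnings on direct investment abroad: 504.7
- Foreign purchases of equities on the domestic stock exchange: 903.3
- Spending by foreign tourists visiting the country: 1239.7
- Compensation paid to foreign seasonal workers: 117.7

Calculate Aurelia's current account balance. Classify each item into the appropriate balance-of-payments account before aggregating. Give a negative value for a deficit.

Goods: -1535.2 + 1213.4 + 2349.5 = 2027.7
Services: -602.5 + 1239.7 + 727.1 = 1364.3
Primary income: 504.7 - 117.7 - 855.0 + 909.8 = 441.8
Current account = 2027.7 + 1364.3 + 441.8 = 3833.8
(Excluded from the current account — capital account: acquisition of foreign patents and trademarks (non-produced assets) 137.6; financial account: sale of domestic government bonds to non-residents 619.0, foreign purchases of equities on the domestic stock exchange 903.3.)

3833.8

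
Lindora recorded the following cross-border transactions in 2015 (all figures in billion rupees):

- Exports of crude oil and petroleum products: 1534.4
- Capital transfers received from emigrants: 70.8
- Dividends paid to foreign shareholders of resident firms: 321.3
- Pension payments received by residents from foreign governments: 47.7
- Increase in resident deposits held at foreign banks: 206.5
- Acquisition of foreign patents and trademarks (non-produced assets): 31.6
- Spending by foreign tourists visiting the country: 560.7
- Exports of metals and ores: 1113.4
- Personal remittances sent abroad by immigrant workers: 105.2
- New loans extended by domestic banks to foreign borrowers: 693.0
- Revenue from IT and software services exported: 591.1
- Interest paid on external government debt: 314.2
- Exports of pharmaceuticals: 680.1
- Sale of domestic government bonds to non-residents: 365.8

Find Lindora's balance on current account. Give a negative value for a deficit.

3786.7

Goods: 680.1 + 1534.4 + 1113.4 = 3327.9
Services: 560.7 + 591.1 = 1151.8
Primary income: -321.3 - 314.2 = -635.5
Secondary income: -105.2 + 47.7 = -57.5
Current account = 3327.9 + 1151.8 + (-635.5) + (-57.5) = 3786.7
(Excluded from the current account — capital account: capital transfers received from emigrants 70.8, acquisition of foreign patents and trademarks (non-produced assets) 31.6; financial account: increase in resident deposits held at foreign banks 206.5, new loans extended by domestic banks to foreign borrowers 693.0, sale of domestic government bonds to non-residents 365.8.)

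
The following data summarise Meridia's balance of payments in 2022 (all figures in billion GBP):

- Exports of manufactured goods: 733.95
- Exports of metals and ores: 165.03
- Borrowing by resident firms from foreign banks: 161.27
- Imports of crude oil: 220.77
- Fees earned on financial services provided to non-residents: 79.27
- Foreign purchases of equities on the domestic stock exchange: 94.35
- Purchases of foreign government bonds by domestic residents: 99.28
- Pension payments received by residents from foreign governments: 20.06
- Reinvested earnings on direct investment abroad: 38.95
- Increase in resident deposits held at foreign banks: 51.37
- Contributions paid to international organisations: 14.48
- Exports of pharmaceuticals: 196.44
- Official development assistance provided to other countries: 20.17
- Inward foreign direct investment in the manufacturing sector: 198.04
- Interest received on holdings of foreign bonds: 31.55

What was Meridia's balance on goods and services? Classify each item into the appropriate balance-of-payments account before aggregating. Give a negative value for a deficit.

953.92

Goods: -220.77 + 196.44 + 733.95 + 165.03 = 874.65
Services: 79.27
Trade balance = 874.65 + 79.27 = 953.92
(Excluded from the trade balance — financial account: borrowing by resident firms from foreign banks 161.27, foreign purchases of equities on the domestic stock exchange 94.35, purchases of foreign government bonds by domestic residents 99.28, increase in resident deposits held at foreign banks 51.37, inward foreign direct investment in the manufacturing sector 198.04; secondary income: pension payments received by residents from foreign governments 20.06, contributions paid to international organisations 14.48, official development assistance provided to other countries 20.17; primary income: reinvested earnings on direct investment abroad 38.95, interest received on holdings of foreign bonds 31.55.)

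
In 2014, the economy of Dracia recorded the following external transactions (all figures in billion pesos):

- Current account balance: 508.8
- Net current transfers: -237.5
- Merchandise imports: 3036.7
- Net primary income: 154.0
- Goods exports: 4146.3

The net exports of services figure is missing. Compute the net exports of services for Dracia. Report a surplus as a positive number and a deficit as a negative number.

-517.3

Current account = goods balance + services balance + net primary income + net secondary income
Sum of the known components = 1026.1
Net exports of services = CA - (known components) = 508.8 - 1026.1 = -517.3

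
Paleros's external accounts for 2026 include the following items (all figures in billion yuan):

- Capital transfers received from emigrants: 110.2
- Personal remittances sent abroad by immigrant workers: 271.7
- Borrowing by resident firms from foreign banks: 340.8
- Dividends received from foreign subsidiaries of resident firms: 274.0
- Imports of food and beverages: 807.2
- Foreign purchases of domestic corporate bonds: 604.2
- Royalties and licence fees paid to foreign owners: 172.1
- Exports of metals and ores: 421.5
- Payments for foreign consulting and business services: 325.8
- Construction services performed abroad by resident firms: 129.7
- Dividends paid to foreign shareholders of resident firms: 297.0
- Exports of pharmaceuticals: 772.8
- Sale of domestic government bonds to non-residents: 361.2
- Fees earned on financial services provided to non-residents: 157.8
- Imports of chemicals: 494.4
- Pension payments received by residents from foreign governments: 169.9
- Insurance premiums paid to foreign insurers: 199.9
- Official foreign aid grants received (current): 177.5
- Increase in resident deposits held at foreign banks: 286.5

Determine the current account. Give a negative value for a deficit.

Goods: 772.8 - 807.2 + 421.5 - 494.4 = -107.3
Services: -172.1 - 199.9 + 157.8 + 129.7 - 325.8 = -410.3
Primary income: -297.0 + 274.0 = -23.0
Secondary income: 169.9 + 177.5 - 271.7 = 75.7
Current account = (-107.3) + (-410.3) + (-23.0) + 75.7 = -464.9
(Excluded from the current account — capital account: capital transfers received from emigrants 110.2; financial account: borrowing by resident firms from foreign banks 340.8, foreign purchases of domestic corporate bonds 604.2, sale of domestic government bonds to non-residents 361.2, increase in resident deposits held at foreign banks 286.5.)

-464.9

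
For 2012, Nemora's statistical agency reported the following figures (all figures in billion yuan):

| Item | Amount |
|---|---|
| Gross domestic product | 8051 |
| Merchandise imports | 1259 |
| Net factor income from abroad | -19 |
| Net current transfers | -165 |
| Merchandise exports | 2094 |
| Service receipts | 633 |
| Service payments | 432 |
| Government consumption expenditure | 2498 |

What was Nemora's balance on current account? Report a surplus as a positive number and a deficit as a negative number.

Goods balance = 2094 - 1259 = 835
Services balance = 633 - 432 = 201
Trade balance (goods + services) = 835 + 201 = 1036
Net primary income = -19
Net secondary income = -165
Current account = 1036 + (-19) + (-165) = 852

852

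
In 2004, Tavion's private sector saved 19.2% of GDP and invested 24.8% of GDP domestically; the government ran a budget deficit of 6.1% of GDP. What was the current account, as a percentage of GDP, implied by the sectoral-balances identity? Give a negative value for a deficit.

By the sectoral-balances identity, CA = (S_private - I) + (T - G).
Private balance = 19.2 - 24.8 = -5.6
Government balance (T - G) = -6.1
CA = -5.6 + (-6.1) = -11.7

-11.7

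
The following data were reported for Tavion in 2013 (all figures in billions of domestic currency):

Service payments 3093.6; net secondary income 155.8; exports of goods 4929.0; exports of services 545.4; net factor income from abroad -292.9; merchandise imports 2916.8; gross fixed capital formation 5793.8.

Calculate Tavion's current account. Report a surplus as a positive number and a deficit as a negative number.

-673.1

Goods balance = 4929.0 - 2916.8 = 2012.2
Services balance = 545.4 - 3093.6 = -2548.2
Trade balance (goods + services) = 2012.2 + (-2548.2) = -536.0
Net primary income = -292.9
Net secondary income = 155.8
Current account = -536.0 + (-292.9) + 155.8 = -673.1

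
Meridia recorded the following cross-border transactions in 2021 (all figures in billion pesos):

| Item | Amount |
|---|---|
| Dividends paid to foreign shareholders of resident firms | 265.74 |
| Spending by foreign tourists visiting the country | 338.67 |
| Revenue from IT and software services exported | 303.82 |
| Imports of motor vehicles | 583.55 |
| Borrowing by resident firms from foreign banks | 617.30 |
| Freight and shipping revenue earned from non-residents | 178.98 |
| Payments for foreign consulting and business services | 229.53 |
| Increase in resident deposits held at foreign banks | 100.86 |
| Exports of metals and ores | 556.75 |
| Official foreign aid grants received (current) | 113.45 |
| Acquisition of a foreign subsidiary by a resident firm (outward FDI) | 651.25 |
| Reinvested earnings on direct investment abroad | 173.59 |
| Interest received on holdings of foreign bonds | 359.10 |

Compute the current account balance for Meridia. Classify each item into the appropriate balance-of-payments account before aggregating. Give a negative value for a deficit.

945.54

Goods: -583.55 + 556.75 = -26.80
Services: -229.53 + 338.67 + 178.98 + 303.82 = 591.94
Primary income: -265.74 + 359.10 + 173.59 = 266.95
Secondary income: 113.45
Current account = (-26.80) + 591.94 + 266.95 + 113.45 = 945.54
(Excluded from the current account — financial account: borrowing by resident firms from foreign banks 617.30, increase in resident deposits held at foreign banks 100.86, acquisition of a foreign subsidiary by a resident firm (outward FDI) 651.25.)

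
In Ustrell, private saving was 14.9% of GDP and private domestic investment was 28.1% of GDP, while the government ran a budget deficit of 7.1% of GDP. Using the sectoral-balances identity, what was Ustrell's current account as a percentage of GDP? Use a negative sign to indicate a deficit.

-20.3

By the sectoral-balances identity, CA = (S_private - I) + (T - G).
Private balance = 14.9 - 28.1 = -13.2
Government balance (T - G) = -7.1
CA = -13.2 + (-7.1) = -20.3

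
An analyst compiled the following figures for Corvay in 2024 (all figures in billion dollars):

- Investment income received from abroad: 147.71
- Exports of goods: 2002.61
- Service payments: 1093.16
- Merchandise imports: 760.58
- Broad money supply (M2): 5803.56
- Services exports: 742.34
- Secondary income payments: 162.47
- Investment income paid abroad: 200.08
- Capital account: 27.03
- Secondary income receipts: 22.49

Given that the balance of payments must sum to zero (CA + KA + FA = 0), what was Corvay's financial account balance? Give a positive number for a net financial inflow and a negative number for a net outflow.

Goods balance = 2002.61 - 760.58 = 1242.03
Services balance = 742.34 - 1093.16 = -350.82
Trade balance (goods + services) = 1242.03 + (-350.82) = 891.21
Net primary income = 147.71 - 200.08 = -52.37
Net secondary income = 22.49 - 162.47 = -139.98
Current account = 891.21 + (-52.37) + (-139.98) = 698.86
Financial account = -(698.86 + 27.03) = -725.89

-725.89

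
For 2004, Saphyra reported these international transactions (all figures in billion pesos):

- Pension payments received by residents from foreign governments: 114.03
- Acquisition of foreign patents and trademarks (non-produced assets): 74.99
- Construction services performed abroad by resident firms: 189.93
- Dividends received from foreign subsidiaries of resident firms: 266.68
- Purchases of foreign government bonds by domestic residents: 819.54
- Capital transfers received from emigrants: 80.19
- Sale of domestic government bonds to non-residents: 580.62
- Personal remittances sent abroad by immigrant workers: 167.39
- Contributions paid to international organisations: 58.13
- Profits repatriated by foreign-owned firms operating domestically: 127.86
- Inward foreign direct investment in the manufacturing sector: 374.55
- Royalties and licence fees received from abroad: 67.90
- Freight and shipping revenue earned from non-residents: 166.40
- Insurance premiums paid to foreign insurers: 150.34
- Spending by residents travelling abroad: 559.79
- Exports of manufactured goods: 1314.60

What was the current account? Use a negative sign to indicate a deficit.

Goods: 1314.60
Services: -150.34 + 67.90 + 189.93 - 559.79 + 166.40 = -285.90
Primary income: -127.86 + 266.68 = 138.82
Secondary income: -167.39 + 114.03 - 58.13 = -111.49
Current account = 1314.60 + (-285.90) + 138.82 + (-111.49) = 1056.03
(Excluded from the current account — capital account: acquisition of foreign patents and trademarks (non-produced assets) 74.99, capital transfers received from emigrants 80.19; financial account: purchases of foreign government bonds by domestic residents 819.54, sale of domestic government bonds to non-residents 580.62, inward foreign direct investment in the manufacturing sector 374.55.)

1056.03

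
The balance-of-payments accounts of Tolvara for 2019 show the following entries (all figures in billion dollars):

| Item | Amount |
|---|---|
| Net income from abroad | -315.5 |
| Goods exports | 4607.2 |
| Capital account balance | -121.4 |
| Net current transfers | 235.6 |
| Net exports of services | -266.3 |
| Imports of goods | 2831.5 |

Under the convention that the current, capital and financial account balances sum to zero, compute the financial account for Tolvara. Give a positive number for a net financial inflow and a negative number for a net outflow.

Goods balance = 4607.2 - 2831.5 = 1775.7
Services balance = -266.3
Trade balance (goods + services) = 1775.7 + (-266.3) = 1509.4
Net primary income = -315.5
Net secondary income = 235.6
Current account = 1509.4 + (-315.5) + 235.6 = 1429.5
Financial account = -(1429.5 + (-121.4)) = -1308.1

-1308.1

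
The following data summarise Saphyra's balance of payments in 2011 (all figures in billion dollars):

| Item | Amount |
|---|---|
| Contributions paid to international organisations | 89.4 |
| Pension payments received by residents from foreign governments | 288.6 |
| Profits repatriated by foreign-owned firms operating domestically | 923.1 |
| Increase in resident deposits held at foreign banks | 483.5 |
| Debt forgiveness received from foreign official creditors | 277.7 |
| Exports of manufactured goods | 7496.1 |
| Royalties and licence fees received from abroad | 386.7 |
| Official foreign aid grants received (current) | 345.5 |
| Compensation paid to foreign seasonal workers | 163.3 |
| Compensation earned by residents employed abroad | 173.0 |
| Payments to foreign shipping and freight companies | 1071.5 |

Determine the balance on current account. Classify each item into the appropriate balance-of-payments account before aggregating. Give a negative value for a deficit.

Goods: 7496.1
Services: 386.7 - 1071.5 = -684.8
Primary income: -923.1 + 173.0 - 163.3 = -913.4
Secondary income: 345.5 + 288.6 - 89.4 = 544.7
Current account = 7496.1 + (-684.8) + (-913.4) + 544.7 = 6442.6
(Excluded from the current account — financial account: increase in resident deposits held at foreign banks 483.5; capital account: debt forgiveness received from foreign official creditors 277.7.)

6442.6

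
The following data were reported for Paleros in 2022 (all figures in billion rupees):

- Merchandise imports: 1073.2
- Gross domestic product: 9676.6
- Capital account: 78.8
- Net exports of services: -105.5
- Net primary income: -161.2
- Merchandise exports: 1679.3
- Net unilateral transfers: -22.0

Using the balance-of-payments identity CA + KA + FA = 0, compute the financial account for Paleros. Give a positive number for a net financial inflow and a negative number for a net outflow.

Goods balance = 1679.3 - 1073.2 = 606.1
Services balance = -105.5
Trade balance (goods + services) = 606.1 + (-105.5) = 500.6
Net primary income = -161.2
Net secondary income = -22.0
Current account = 500.6 + (-161.2) + (-22.0) = 317.4
Financial account = -(317.4 + 78.8) = -396.2

-396.2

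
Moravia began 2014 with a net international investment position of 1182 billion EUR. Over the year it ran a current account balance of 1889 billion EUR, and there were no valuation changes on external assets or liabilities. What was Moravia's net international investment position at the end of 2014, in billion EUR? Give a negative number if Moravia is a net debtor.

3071

With no valuation effects, change in NIIP = current account = 1889
End-of-year NIIP = 1182 + 1889 = 3071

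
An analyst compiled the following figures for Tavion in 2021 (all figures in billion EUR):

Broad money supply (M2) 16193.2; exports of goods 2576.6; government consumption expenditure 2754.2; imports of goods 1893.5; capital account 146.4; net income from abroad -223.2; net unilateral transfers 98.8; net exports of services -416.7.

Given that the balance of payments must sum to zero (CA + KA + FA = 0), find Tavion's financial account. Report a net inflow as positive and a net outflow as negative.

Goods balance = 2576.6 - 1893.5 = 683.1
Services balance = -416.7
Trade balance (goods + services) = 683.1 + (-416.7) = 266.4
Net primary income = -223.2
Net secondary income = 98.8
Current account = 266.4 + (-223.2) + 98.8 = 142.0
Financial account = -(142.0 + 146.4) = -288.4

-288.4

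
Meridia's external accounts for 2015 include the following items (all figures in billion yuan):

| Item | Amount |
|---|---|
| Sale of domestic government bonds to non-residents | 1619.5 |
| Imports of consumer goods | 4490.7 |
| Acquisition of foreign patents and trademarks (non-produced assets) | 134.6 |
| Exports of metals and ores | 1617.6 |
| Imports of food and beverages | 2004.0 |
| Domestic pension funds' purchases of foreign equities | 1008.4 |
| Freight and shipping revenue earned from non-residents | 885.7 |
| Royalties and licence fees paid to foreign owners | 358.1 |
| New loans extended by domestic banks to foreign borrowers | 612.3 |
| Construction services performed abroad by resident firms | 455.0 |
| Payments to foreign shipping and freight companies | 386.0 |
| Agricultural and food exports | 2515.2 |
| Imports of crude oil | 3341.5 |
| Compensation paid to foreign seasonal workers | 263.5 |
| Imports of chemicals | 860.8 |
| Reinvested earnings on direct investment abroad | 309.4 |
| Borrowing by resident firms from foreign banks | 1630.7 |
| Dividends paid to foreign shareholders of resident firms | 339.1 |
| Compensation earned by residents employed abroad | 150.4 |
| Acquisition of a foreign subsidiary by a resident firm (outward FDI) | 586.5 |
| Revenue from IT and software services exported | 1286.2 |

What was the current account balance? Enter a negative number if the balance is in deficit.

Goods: 1617.6 + 2515.2 - 4490.7 - 3341.5 - 860.8 - 2004.0 = -6564.2
Services: 885.7 + 1286.2 - 358.1 + 455.0 - 386.0 = 1882.8
Primary income: 309.4 + 150.4 - 339.1 - 263.5 = -142.8
Current account = (-6564.2) + 1882.8 + (-142.8) = -4824.2
(Excluded from the current account — financial account: sale of domestic government bonds to non-residents 1619.5, domestic pension funds' purchases of foreign equities 1008.4, new loans extended by domestic banks to foreign borrowers 612.3, borrowing by resident firms from foreign banks 1630.7, acquisition of a foreign subsidiary by a resident firm (outward FDI) 586.5; capital account: acquisition of foreign patents and trademarks (non-produced assets) 134.6.)

-4824.2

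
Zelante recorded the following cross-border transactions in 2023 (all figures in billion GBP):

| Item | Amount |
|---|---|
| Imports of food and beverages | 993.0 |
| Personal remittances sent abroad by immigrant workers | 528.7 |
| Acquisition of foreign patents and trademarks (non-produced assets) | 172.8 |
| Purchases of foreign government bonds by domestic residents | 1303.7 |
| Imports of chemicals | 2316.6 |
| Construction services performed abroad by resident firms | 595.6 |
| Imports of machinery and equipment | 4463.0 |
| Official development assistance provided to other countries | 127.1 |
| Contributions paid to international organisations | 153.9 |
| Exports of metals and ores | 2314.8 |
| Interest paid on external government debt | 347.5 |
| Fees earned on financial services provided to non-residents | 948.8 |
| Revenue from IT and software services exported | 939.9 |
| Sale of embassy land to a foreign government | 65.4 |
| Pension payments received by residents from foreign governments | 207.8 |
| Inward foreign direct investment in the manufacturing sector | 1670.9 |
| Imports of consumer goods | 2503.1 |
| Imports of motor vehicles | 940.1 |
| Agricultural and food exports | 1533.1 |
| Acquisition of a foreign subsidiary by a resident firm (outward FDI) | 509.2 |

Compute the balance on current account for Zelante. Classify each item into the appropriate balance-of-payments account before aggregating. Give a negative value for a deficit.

Goods: 1533.1 - 940.1 + 2314.8 - 993.0 - 2503.1 - 2316.6 - 4463.0 = -7367.9
Services: 595.6 + 939.9 + 948.8 = 2484.3
Primary income: -347.5
Secondary income: -127.1 - 153.9 - 528.7 + 207.8 = -601.9
Current account = (-7367.9) + 2484.3 + (-347.5) + (-601.9) = -5833.0
(Excluded from the current account — capital account: acquisition of foreign patents and trademarks (non-produced assets) 172.8, sale of embassy land to a foreign government 65.4; financial account: purchases of foreign government bonds by domestic residents 1303.7, inward foreign direct investment in the manufacturing sector 1670.9, acquisition of a foreign subsidiary by a resident firm (outward FDI) 509.2.)

-5833.0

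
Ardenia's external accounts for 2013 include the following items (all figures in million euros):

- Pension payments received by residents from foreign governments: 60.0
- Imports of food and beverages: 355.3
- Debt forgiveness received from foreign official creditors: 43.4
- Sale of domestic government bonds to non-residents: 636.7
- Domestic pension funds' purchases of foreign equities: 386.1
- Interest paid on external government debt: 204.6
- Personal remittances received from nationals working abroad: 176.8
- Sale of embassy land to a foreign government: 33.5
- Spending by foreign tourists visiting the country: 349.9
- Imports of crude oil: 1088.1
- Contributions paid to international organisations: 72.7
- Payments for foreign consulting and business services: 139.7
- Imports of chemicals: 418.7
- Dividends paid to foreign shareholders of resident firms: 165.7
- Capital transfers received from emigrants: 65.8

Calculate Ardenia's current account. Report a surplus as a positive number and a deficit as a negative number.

Goods: -1088.1 - 418.7 - 355.3 = -1862.1
Services: 349.9 - 139.7 = 210.2
Primary income: -165.7 - 204.6 = -370.3
Secondary income: -72.7 + 60.0 + 176.8 = 164.1
Current account = (-1862.1) + 210.2 + (-370.3) + 164.1 = -1858.1
(Excluded from the current account — capital account: debt forgiveness received from foreign official creditors 43.4, sale of embassy land to a foreign government 33.5, capital transfers received from emigrants 65.8; financial account: sale of domestic government bonds to non-residents 636.7, domestic pension funds' purchases of foreign equities 386.1.)

-1858.1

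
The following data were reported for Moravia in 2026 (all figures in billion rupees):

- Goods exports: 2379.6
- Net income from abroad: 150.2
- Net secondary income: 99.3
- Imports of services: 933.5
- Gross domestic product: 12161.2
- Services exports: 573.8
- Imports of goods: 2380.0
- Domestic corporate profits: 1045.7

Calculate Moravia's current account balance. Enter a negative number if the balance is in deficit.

Goods balance = 2379.6 - 2380.0 = -0.4
Services balance = 573.8 - 933.5 = -359.7
Trade balance (goods + services) = -0.4 + (-359.7) = -360.1
Net primary income = 150.2
Net secondary income = 99.3
Current account = -360.1 + 150.2 + 99.3 = -110.6

-110.6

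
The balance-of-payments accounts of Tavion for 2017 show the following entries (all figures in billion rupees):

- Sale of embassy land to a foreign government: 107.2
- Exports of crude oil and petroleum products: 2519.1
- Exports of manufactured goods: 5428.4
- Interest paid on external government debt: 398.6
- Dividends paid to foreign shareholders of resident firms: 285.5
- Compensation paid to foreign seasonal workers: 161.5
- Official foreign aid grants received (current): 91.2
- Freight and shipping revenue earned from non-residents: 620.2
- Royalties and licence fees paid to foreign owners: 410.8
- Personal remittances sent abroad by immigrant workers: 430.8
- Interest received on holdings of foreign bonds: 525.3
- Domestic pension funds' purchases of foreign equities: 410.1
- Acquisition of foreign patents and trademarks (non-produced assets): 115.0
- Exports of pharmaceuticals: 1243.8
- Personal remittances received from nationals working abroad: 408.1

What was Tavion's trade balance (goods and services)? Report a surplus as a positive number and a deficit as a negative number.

9400.7

Goods: 5428.4 + 2519.1 + 1243.8 = 9191.3
Services: 620.2 - 410.8 = 209.4
Trade balance = 9191.3 + 209.4 = 9400.7
(Excluded from the trade balance — capital account: sale of embassy land to a foreign government 107.2, acquisition of foreign patents and trademarks (non-produced assets) 115.0; primary income: interest paid on external government debt 398.6, dividends paid to foreign shareholders of resident firms 285.5, compensation paid to foreign seasonal workers 161.5, interest received on holdings of foreign bonds 525.3; secondary income: official foreign aid grants received (current) 91.2, personal remittances sent abroad by immigrant workers 430.8, personal remittances received from nationals working abroad 408.1; financial account: domestic pension funds' purchases of foreign equities 410.1.)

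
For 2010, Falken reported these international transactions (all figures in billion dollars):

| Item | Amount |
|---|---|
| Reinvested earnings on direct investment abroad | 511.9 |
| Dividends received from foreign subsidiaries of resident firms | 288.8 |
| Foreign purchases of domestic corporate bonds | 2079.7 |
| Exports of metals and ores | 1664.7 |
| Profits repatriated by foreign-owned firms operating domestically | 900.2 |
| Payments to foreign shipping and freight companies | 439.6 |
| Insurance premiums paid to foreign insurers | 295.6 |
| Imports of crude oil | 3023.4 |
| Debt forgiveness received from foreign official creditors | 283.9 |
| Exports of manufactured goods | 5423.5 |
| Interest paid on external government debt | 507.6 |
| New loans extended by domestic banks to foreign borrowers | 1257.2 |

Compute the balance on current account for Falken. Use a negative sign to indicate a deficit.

Goods: -3023.4 + 1664.7 + 5423.5 = 4064.8
Services: -439.6 - 295.6 = -735.2
Primary income: -900.2 + 288.8 - 507.6 + 511.9 = -607.1
Current account = 4064.8 + (-735.2) + (-607.1) = 2722.5
(Excluded from the current account — financial account: foreign purchases of domestic corporate bonds 2079.7, new loans extended by domestic banks to foreign borrowers 1257.2; capital account: debt forgiveness received from foreign official creditors 283.9.)

2722.5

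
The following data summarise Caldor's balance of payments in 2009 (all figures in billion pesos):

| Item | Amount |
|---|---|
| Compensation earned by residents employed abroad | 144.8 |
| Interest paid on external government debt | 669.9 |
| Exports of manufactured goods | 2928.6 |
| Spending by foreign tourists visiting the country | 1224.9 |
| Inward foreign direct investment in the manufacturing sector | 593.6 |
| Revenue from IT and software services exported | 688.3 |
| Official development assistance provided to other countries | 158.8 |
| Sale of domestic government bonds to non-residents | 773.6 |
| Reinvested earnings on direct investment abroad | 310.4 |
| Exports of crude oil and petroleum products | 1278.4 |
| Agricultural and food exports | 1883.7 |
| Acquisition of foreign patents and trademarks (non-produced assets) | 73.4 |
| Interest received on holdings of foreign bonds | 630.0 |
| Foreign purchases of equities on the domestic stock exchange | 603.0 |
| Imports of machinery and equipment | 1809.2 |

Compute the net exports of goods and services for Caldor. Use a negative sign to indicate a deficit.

6194.7

Goods: 2928.6 + 1883.7 + 1278.4 - 1809.2 = 4281.5
Services: 1224.9 + 688.3 = 1913.2
Trade balance = 4281.5 + 1913.2 = 6194.7
(Excluded from the trade balance — primary income: compensation earned by residents employed abroad 144.8, interest paid on external government debt 669.9, reinvested earnings on direct investment abroad 310.4, interest received on holdings of foreign bonds 630.0; financial account: inward foreign direct investment in the manufacturing sector 593.6, sale of domestic government bonds to non-residents 773.6, foreign purchases of equities on the domestic stock exchange 603.0; secondary income: official development assistance provided to other countries 158.8; capital account: acquisition of foreign patents and trademarks (non-produced assets) 73.4.)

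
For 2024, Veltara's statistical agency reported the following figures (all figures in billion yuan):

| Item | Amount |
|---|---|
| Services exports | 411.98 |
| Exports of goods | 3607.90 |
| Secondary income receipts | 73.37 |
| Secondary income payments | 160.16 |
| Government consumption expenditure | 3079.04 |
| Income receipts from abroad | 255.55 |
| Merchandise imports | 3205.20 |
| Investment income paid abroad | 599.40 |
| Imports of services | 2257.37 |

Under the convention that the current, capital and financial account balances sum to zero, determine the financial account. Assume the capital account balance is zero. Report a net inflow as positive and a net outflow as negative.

Goods balance = 3607.90 - 3205.20 = 402.70
Services balance = 411.98 - 2257.37 = -1845.39
Trade balance (goods + services) = 402.70 + (-1845.39) = -1442.69
Net primary income = 255.55 - 599.40 = -343.85
Net secondary income = 73.37 - 160.16 = -86.79
Current account = -1442.69 + (-343.85) + (-86.79) = -1873.33
Financial account = -(-1873.33) = 1873.33

1873.33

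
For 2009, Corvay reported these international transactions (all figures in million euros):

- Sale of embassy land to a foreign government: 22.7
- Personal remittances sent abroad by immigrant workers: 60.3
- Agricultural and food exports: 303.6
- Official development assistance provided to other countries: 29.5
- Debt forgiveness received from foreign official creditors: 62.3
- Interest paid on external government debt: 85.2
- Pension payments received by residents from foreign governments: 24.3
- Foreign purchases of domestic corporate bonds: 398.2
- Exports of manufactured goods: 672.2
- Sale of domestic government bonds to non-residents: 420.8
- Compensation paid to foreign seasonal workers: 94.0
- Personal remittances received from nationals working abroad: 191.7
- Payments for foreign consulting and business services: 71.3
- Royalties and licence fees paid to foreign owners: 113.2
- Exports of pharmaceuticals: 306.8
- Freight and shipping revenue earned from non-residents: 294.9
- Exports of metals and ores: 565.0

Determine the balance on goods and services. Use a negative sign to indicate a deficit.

Goods: 303.6 + 672.2 + 306.8 + 565.0 = 1847.6
Services: -113.2 - 71.3 + 294.9 = 110.4
Trade balance = 1847.6 + 110.4 = 1958.0
(Excluded from the trade balance — capital account: sale of embassy land to a foreign government 22.7, debt forgiveness received from foreign official creditors 62.3; secondary income: personal remittances sent abroad by immigrant workers 60.3, official development assistance provided to other countries 29.5, pension payments received by residents from foreign governments 24.3, personal remittances received from nationals working abroad 191.7; primary income: interest paid on external government debt 85.2, compensation paid to foreign seasonal workers 94.0; financial account: foreign purchases of domestic corporate bonds 398.2, sale of domestic government bonds to non-residents 420.8.)

1958.0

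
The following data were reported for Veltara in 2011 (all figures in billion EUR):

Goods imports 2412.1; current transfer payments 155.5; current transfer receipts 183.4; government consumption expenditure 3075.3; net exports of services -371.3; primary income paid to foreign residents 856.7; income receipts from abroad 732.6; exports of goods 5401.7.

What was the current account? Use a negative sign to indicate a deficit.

2522.1

Goods balance = 5401.7 - 2412.1 = 2989.6
Services balance = -371.3
Trade balance (goods + services) = 2989.6 + (-371.3) = 2618.3
Net primary income = 732.6 - 856.7 = -124.1
Net secondary income = 183.4 - 155.5 = 27.9
Current account = 2618.3 + (-124.1) + 27.9 = 2522.1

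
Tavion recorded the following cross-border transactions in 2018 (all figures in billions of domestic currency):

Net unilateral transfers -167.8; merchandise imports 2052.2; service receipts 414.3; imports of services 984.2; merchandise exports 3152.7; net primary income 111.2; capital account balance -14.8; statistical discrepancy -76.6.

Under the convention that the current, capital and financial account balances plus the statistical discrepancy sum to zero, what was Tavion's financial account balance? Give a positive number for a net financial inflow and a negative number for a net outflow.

-382.6

Goods balance = 3152.7 - 2052.2 = 1100.5
Services balance = 414.3 - 984.2 = -569.9
Trade balance (goods + services) = 1100.5 + (-569.9) = 530.6
Net primary income = 111.2
Net secondary income = -167.8
Current account = 530.6 + 111.2 + (-167.8) = 474.0
Financial account = -(474.0 + (-14.8) + (-76.6)) = -382.6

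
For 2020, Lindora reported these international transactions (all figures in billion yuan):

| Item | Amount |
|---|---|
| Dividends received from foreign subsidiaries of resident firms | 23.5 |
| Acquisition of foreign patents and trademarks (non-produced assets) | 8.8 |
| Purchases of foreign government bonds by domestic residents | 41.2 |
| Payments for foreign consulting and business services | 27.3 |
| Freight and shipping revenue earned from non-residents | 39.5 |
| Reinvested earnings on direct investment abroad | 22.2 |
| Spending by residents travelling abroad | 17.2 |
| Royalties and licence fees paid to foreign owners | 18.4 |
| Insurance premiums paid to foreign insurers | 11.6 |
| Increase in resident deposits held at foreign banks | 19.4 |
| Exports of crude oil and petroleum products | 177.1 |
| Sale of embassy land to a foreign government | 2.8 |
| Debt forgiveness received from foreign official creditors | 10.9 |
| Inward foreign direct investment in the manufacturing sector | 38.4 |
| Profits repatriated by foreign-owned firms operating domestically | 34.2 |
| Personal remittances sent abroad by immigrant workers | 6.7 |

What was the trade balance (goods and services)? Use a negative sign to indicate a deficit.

Goods: 177.1
Services: -11.6 + 39.5 - 18.4 - 17.2 - 27.3 = -35.0
Trade balance = 177.1 + (-35.0) = 142.1
(Excluded from the trade balance — primary income: dividends received from foreign subsidiaries of resident firms 23.5, reinvested earnings on direct investment abroad 22.2, profits repatriated by foreign-owned firms operating domestically 34.2; capital account: acquisition of foreign patents and trademarks (non-produced assets) 8.8, sale of embassy land to a foreign government 2.8, debt forgiveness received from foreign official creditors 10.9; financial account: purchases of foreign government bonds by domestic residents 41.2, increase in resident deposits held at foreign banks 19.4, inward foreign direct investment in the manufacturing sector 38.4; secondary income: personal remittances sent abroad by immigrant workers 6.7.)

142.1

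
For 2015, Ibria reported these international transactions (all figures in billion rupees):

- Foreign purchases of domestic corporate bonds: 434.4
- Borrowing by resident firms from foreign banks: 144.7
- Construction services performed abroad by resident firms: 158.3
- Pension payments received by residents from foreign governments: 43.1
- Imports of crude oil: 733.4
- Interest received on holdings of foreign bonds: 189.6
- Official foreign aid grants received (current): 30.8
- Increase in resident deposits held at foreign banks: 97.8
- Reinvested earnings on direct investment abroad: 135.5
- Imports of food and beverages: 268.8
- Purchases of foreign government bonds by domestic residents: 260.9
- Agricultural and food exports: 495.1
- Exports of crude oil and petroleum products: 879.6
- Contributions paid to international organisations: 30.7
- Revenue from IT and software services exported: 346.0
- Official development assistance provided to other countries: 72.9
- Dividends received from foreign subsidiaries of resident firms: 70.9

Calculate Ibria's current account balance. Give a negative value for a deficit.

Goods: 879.6 - 733.4 + 495.1 - 268.8 = 372.5
Services: 158.3 + 346.0 = 504.3
Primary income: 189.6 + 70.9 + 135.5 = 396.0
Secondary income: 30.8 - 30.7 + 43.1 - 72.9 = -29.7
Current account = 372.5 + 504.3 + 396.0 + (-29.7) = 1243.1
(Excluded from the current account — financial account: foreign purchases of domestic corporate bonds 434.4, borrowing by resident firms from foreign banks 144.7, increase in resident deposits held at foreign banks 97.8, purchases of foreign government bonds by domestic residents 260.9.)

1243.1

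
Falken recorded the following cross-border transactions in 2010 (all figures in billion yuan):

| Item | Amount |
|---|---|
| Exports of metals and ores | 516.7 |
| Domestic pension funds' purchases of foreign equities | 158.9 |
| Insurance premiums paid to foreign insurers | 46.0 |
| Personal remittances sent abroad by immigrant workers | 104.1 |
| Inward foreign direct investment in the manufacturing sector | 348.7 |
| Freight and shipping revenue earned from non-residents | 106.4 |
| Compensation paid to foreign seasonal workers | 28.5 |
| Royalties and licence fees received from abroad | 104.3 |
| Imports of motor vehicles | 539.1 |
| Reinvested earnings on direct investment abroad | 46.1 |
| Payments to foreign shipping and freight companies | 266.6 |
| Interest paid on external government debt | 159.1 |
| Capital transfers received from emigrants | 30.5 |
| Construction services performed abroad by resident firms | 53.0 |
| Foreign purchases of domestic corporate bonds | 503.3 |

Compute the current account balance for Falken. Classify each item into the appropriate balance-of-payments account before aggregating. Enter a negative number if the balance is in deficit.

Goods: -539.1 + 516.7 = -22.4
Services: 104.3 + 53.0 + 106.4 - 46.0 - 266.6 = -48.9
Primary income: -28.5 + 46.1 - 159.1 = -141.5
Secondary income: -104.1
Current account = (-22.4) + (-48.9) + (-141.5) + (-104.1) = -316.9
(Excluded from the current account — financial account: domestic pension funds' purchases of foreign equities 158.9, inward foreign direct investment in the manufacturing sector 348.7, foreign purchases of domestic corporate bonds 503.3; capital account: capital transfers received from emigrants 30.5.)

-316.9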